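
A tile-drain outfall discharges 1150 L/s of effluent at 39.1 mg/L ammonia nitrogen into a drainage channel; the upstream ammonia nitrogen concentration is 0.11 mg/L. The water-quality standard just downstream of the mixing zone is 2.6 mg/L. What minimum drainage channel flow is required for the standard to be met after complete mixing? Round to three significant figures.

Set C_mix = 2.6: (Q·0.1100 + 1150·39.10) / (Q + 1150) = 2.6
→ Q = 1150·(39.10 − 2.6)/(2.6 − 0.1100) = 16860 L/s.

16900 L/s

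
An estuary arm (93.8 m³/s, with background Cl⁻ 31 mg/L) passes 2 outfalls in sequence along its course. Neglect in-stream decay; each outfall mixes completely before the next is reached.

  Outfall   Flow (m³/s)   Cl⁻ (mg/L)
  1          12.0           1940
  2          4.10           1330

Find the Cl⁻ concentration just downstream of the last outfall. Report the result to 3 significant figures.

Outfall 1: combined Q = 105.8 m³/s; C = (93.80·31.00 + 12.00·1940)/105.8 = 247.5 mg/L.
Outfall 2: combined Q = 109.9 m³/s; C = (105.8·247.5 + 4.100·1330)/109.9 = 287.9 mg/L.

288 mg/L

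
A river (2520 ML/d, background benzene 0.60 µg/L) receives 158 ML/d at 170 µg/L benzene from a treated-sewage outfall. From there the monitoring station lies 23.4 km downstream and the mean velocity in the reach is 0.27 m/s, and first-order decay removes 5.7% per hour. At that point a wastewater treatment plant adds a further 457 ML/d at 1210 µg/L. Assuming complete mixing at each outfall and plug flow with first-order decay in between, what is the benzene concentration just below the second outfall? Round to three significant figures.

179 µg/L

Mass balance: C = (2520·0.6000 + 158.0·170.0) / 2678 = 28370/2678 = 10.59 µg/L; combined flow 2678 ML/d.
Travel time t = 23.4·1000 / 0.27 = 86670 s = 24.07 h.
5.7%/h lost → k = −ln(1 − 0.057) = 0.05869 h⁻¹.
After decay, C = 10.59 × e^(−kt) = 10.59 × 0.2434 = 2.579 µg/L.
At the second outfall, C = (2678·2.579 + 457.0·1210) / (2678 + 457.0) = 178.6 µg/L.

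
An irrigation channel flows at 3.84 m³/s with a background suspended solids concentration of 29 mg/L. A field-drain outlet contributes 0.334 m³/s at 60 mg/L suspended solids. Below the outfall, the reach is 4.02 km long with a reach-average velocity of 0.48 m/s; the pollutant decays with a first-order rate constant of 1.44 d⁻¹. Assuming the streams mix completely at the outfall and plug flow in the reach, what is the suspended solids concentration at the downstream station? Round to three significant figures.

Mass balance: C = (3.840·29.00 + 0.3340·60.00) / 4.174 = 131.4/4.174 = 31.48 mg/L.
Travel time t = 4.02·1000 / 0.48 = 8375 s = 2.326 h.
After decay, C = 31.48 × e^(−kt) = 31.48 × 0.8697 = 27.38 mg/L.

27.4 mg/L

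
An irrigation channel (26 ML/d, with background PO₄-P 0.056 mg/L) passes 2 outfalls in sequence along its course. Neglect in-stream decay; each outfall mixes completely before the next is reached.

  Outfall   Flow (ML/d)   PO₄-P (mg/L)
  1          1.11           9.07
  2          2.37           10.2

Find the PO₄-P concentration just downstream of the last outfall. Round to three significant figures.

1.21 mg/L

Outfall 1: combined Q = 27.11 ML/d; C = (26.00·0.05600 + 1.110·9.070)/27.11 = 0.4251 mg/L.
Outfall 2: combined Q = 29.48 ML/d; C = (27.11·0.4251 + 2.370·10.20)/29.48 = 1.211 mg/L.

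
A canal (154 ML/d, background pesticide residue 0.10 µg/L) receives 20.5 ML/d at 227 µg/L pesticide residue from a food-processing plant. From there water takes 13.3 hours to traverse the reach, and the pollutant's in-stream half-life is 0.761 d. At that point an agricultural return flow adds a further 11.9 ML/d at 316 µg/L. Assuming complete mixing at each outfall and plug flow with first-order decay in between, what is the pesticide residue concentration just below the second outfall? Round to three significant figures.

35.3 µg/L

Conservation of mass: C = (154.0·0.1000 + 20.50·227.0) / 174.5 = 4669/174.5 = 26.76 µg/L; combined flow 174.5 ML/d.
Half-life 0.761 d → k = ln 2 / 0.761 = 0.9108 d⁻¹.
First-order decay: C = 26.76·exp(−k·t) = 26.76·0.6037 = 16.15 µg/L.
Second outfall: C = (174.5·16.15 + 11.90·316.0)/186.4 = 35.29 µg/L.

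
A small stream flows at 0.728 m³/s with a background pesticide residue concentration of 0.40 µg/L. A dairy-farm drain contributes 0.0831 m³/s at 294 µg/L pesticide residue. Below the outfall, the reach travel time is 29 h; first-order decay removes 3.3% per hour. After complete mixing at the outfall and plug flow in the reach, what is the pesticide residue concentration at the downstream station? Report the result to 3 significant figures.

11.5 µg/L

Conservation of mass: C = (0.7280·0.4000 + 0.08310·294.0) / 0.8111 = 24.72/0.8111 = 30.48 µg/L.
3.3%/h lost → k = −ln(1 − 0.033) = 0.03356 h⁻¹.
First-order decay: C = 30.48·exp(−k·t) = 30.48·0.3779 = 11.52 µg/L.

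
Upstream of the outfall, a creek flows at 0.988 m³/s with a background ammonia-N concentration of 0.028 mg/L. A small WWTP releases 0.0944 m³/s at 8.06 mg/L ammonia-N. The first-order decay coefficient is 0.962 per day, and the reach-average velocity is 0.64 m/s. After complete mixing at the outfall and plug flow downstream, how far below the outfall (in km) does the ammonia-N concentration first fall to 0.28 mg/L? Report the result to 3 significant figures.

55.0 km

Mass balance: C = (0.9880·0.02800 + 0.09440·8.060) / 1.082 = 0.7885/1.082 = 0.7285 mg/L.
Set 0.7285·exp(−k·t) = 0.28 → t = ln(0.7285/0.28)/k = 85880 s = 23.86 h.
Distance = v·t = 0.64·85880 = 54960 m = 54.96 km.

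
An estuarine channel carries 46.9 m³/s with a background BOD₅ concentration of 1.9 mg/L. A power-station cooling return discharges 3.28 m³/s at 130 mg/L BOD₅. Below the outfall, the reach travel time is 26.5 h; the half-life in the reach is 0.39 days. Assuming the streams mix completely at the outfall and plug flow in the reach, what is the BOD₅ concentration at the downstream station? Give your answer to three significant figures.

Mass balance: C = (46.90·1.900 + 3.280·130.0) / 50.18 = 515.5/50.18 = 10.27 mg/L.
Half-life 0.39 d → k = ln 2 / 0.39 = 1.777 d⁻¹.
After decay, C = 10.27 × e^(−kt) = 10.27 × 0.1405 = 1.444 mg/L.

1.44 mg/L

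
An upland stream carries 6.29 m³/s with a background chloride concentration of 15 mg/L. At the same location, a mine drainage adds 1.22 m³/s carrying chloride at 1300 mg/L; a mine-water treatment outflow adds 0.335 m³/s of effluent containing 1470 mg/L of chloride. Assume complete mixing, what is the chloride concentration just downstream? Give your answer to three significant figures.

After mixing, C = (6.290·15.00 + 1.220·1300 + 0.3350·1470) / 7.845 = 2173/7.845 = 277.0 mg/L.

277 mg/L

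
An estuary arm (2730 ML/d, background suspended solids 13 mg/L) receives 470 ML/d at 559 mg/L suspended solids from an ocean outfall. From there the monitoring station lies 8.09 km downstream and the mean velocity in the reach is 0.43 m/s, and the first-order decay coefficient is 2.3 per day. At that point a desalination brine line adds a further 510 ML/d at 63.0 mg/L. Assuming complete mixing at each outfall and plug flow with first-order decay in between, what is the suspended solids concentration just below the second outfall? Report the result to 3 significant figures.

57.4 mg/L

Mixed concentration C = ΣQC/ΣQ = (2730·13.00 + 470.0·559.0) / 3200 = 298200/3200 = 93.19 mg/L; combined flow 3200 ML/d.
Travel time t = 8.09·1000 / 0.43 = 18810 s = 5.226 h.
After decay, C = 93.19 × e^(−kt) = 93.19 × 0.6060 = 56.48 mg/L.
Second outfall: C = (3200·56.48 + 510.0·63.00)/3710 = 57.37 mg/L.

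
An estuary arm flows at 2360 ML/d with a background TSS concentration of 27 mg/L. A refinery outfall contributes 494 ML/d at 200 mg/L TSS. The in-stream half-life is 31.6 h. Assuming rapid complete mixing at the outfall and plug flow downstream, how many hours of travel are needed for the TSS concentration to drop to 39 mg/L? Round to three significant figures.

After mixing, C = (2360·27.00 + 494.0·200.0) / 2854 = 162500/2854 = 56.94 mg/L.
Half-life 31.6 h → k = ln 2 / 31.6 = 0.02194 h⁻¹ = 0.5264 d⁻¹.
56.94·exp(−k·t) = 39 → t = ln(56.94/39)/k = 62120 s = 17.26 h.

17.3 h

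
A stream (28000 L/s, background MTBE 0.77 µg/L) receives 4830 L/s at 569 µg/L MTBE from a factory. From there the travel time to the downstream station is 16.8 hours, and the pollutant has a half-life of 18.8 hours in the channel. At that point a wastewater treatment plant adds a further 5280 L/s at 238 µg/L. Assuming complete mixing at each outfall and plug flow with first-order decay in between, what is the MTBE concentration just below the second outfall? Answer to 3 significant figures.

Flow-weighted average: C = (28000·0.7700 + 4830·569.0) / 32830 = 2770000/32830 = 84.37 µg/L; combined flow 32830 L/s.
Half-life 18.8 h → k = ln 2 / 18.8 = 0.03687 h⁻¹ = 0.8849 d⁻¹.
After decay, C = 84.37 × e^(−kt) = 84.37 × 0.5383 = 45.41 µg/L.
Second outfall: C = (32830·45.41 + 5280·238.0)/38110 = 72.09 µg/L.

72.1 µg/L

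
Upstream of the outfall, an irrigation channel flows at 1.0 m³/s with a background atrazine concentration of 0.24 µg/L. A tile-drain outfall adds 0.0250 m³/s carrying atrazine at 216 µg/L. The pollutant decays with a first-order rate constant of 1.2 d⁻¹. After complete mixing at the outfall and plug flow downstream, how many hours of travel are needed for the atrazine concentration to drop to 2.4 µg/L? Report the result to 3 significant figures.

16.6 h

After mixing, C = (1.000·0.2400 + 0.02500·216.0) / 1.025 = 5.640/1.025 = 5.502 µg/L.
5.502·exp(−k·t) = 2.4 → t = ln(5.502/2.4)/k = 59740 s = 16.59 h.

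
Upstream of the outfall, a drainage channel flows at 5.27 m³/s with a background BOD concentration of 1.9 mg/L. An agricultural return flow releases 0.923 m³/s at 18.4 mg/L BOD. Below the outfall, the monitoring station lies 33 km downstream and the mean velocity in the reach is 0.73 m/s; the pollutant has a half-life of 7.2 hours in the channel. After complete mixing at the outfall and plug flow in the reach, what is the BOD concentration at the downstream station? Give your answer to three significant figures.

1.30 mg/L

Mixed concentration C = ΣQC/ΣQ = (5.270·1.900 + 0.9230·18.40) / 6.193 = 27.00/6.193 = 4.359 mg/L.
Travel time t = 33·1000 / 0.73 = 45210 s = 12.56 h.
Half-life 7.2 h → k = ln 2 / 7.2 = 0.09627 h⁻¹ = 2.310 d⁻¹.
Applying C = C₀e^(−kt): 4.359 × 0.2985 = 1.301 mg/L.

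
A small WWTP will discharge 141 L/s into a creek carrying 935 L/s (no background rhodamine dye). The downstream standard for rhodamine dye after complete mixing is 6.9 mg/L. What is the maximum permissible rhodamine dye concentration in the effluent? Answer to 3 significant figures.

52.7 mg/L

At the limit, (Qr·Cr + Qe·Cₑ)/(Qr + Qe) = 6.9:
Cₑ = (1076·6.9 − 935.0·0) / 141.0 = 52.66 mg/L.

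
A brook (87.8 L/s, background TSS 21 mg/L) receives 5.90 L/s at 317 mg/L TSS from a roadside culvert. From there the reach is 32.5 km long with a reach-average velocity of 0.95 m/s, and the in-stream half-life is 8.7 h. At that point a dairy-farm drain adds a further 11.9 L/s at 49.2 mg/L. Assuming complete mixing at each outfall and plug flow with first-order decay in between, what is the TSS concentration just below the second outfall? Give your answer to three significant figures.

22.0 mg/L

Mass balance: C = (87.80·21.00 + 5.900·317.0) / 93.70 = 3714/93.70 = 39.64 mg/L; combined flow 93.70 L/s.
Travel time t = 32.5·1000 / 0.95 = 34210 s = 9.503 h.
Half-life 8.7 h → k = ln 2 / 8.7 = 0.07967 h⁻¹ = 1.912 d⁻¹.
Decay over the reach: 39.64·exp(−kt) = 39.64·0.4690 = 18.59 mg/L.
Second outfall: C = (93.70·18.59 + 11.90·49.20)/105.6 = 22.04 mg/L.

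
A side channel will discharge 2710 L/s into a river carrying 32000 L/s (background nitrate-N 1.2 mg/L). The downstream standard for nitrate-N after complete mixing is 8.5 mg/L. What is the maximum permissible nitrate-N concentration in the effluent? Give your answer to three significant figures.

94.7 mg/L

At the limit, (Qr·Cr + Qe·Cₑ)/(Qr + Qe) = 8.5:
Cₑ = (34710·8.5 − 32000·1.200) / 2710 = 94.70 mg/L.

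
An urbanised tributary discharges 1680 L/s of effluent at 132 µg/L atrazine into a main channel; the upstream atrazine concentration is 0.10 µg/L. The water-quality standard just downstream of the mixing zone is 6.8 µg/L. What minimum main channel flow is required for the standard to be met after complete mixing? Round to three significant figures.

31400 L/s

Set C_mix = 6.8: (Q·0.1000 + 1680·132.0) / (Q + 1680) = 6.8
→ Q = 1680·(132.0 − 6.8)/(6.8 − 0.1000) = 31390 L/s.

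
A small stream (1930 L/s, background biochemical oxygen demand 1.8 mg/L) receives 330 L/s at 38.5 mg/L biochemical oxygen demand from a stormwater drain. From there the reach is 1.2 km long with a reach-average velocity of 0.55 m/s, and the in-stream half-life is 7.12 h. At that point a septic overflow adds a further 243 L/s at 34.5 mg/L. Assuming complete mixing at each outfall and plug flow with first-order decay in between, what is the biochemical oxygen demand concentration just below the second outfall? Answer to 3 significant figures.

9.44 mg/L

Flow-weighted average: C = (1930·1.800 + 330.0·38.50) / 2260 = 16180/2260 = 7.159 mg/L; combined flow 2260 L/s.
Travel time t = 1.2·1000 / 0.55 = 2182 s = 0.6061 h.
Half-life 7.12 h → k = ln 2 / 7.12 = 0.09735 h⁻¹ = 2.336 d⁻¹.
After decay, C = 7.159 × e^(−kt) = 7.159 × 0.9427 = 6.749 mg/L.
Second outfall: C = (2260·6.749 + 243.0·34.50)/2503 = 9.443 mg/L.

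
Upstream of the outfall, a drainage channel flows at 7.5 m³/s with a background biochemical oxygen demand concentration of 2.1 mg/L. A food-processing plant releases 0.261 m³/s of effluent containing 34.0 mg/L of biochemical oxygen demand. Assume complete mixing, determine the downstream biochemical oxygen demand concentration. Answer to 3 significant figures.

Flow-weighted average: C = (7.500·2.100 + 0.2610·34.00) / 7.761 = 24.62/7.761 = 3.173 mg/L.

3.17 mg/L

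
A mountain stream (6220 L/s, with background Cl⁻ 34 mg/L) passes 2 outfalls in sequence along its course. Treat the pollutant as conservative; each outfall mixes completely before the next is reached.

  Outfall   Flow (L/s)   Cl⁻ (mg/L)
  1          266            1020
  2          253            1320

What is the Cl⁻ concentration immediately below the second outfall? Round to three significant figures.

121 mg/L

After outfall 1: Q = 6220 + 266.0 = 6486 L/s; C = (6220·34.00 + 266.0·1020)/6486 = 74.44 mg/L.
After outfall 2: Q = 6486 + 253.0 = 6739 L/s; C = (6486·74.44 + 253.0·1320)/6739 = 121.2 mg/L.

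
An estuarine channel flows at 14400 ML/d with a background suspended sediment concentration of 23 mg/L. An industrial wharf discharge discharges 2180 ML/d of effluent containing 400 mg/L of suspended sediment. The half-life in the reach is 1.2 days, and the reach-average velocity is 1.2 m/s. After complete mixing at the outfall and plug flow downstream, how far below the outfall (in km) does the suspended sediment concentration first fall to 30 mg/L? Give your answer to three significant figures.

Mass balance: C = (14400·23.00 + 2180·400.0) / 16580 = 1203000/16580 = 72.57 mg/L.
Half-life 1.2 d → k = ln 2 / 1.2 = 0.5776 d⁻¹.
Set 72.57·exp(−k·t) = 30 → t = ln(72.57/30)/k = 132100 s = 36.70 h.
Distance = v·t = 1.2·132100 = 158600 m = 158.6 km.

159 km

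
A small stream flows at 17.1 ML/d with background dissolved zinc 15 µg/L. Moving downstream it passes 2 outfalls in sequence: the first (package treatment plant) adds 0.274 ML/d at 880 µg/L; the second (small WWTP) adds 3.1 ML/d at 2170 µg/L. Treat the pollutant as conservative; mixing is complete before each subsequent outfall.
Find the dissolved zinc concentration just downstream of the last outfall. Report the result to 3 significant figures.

353 µg/L

Below outfall 1: Q → 17.37 ML/d, C = (17.10·15.00 + 0.2740·880.0)/17.37 = 28.64 µg/L.
Below outfall 2: Q → 20.47 ML/d, C = (17.37·28.64 + 3.100·2170)/20.47 = 352.9 µg/L.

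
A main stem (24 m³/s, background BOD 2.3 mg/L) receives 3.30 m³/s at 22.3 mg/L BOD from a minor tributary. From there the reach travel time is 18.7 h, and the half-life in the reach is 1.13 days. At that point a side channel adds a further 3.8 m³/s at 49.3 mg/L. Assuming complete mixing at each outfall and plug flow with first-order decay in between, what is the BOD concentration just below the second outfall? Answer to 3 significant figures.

Mixed concentration C = ΣQC/ΣQ = (24.00·2.300 + 3.300·22.30) / 27.30 = 128.8/27.30 = 4.718 mg/L; combined flow 27.30 m³/s.
Half-life 1.13 d → k = ln 2 / 1.13 = 0.6134 d⁻¹.
Applying C = C₀e^(−kt): 4.718 × 0.6201 = 2.925 mg/L.
Second outfall: C = (27.30·2.925 + 3.800·49.30)/31.10 = 8.592 mg/L.

8.59 mg/L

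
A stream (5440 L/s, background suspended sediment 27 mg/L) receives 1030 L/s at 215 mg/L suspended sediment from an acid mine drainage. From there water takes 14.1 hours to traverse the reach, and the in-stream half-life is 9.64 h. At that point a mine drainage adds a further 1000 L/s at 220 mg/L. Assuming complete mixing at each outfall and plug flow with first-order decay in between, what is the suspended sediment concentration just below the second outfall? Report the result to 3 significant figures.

Conservation of mass: C = (5440·27.00 + 1030·215.0) / 6470 = 368300/6470 = 56.93 mg/L; combined flow 6470 L/s.
Half-life 9.64 h → k = ln 2 / 9.64 = 0.07190 h⁻¹ = 1.726 d⁻¹.
First-order decay: C = 56.93·exp(−k·t) = 56.93·0.3628 = 20.66 mg/L.
Second outfall: C = (6470·20.66 + 1000·220.0)/7470 = 47.34 mg/L.

47.3 mg/L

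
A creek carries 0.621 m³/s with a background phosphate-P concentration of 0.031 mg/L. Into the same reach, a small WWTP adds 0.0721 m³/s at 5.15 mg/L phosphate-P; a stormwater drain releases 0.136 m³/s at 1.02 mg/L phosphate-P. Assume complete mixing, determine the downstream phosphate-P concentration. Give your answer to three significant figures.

0.638 mg/L

Mass balance: C = (0.6210·0.03100 + 0.07210·5.150 + 0.1360·1.020) / 0.8291 = 0.5293/0.8291 = 0.6384 mg/L.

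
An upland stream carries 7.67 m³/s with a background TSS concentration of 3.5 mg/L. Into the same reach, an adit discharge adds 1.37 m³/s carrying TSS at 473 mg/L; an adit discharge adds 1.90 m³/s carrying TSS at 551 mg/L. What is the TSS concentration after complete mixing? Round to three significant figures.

Mixed concentration C = ΣQC/ΣQ = (7.670·3.500 + 1.370·473.0 + 1.900·551.0) / 10.94 = 1722/10.94 = 157.4 mg/L.

157 mg/L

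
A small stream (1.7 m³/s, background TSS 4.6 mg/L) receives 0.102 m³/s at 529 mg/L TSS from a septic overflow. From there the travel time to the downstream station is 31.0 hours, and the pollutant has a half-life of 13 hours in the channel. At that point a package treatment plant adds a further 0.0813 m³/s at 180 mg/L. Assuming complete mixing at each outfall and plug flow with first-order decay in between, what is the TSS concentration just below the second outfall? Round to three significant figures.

14.1 mg/L

After mixing, C = (1.700·4.600 + 0.1020·529.0) / 1.802 = 61.78/1.802 = 34.28 mg/L; combined flow 1.802 m³/s.
Half-life 13 h → k = ln 2 / 13 = 0.05332 h⁻¹ = 1.280 d⁻¹.
Decay over the reach: 34.28·exp(−kt) = 34.28·0.1915 = 6.565 mg/L.
Second outfall: C = (1.802·6.565 + 0.08130·180.0)/1.883 = 14.05 mg/L.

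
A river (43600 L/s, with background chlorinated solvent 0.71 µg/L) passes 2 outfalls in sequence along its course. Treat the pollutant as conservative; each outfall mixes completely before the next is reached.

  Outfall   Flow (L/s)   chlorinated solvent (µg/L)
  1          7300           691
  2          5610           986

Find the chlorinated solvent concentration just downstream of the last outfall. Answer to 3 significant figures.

188 µg/L

Below outfall 1: Q → 50900 L/s, C = (43600·0.7100 + 7300·691.0)/50900 = 99.71 µg/L.
Below outfall 2: Q → 56510 L/s, C = (50900·99.71 + 5610·986.0)/56510 = 187.7 µg/L.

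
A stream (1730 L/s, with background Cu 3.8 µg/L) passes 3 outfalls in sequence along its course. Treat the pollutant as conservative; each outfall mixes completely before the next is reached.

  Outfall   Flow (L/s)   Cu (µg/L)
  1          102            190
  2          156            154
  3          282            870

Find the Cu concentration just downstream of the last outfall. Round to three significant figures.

Outfall 1: combined Q = 1832 L/s; C = (1730·3.800 + 102.0·190.0)/1832 = 14.17 µg/L.
Outfall 2: combined Q = 1988 L/s; C = (1832·14.17 + 156.0·154.0)/1988 = 25.14 µg/L.
Outfall 3: combined Q = 2270 L/s; C = (1988·25.14 + 282.0·870.0)/2270 = 130.1 µg/L.

130 µg/L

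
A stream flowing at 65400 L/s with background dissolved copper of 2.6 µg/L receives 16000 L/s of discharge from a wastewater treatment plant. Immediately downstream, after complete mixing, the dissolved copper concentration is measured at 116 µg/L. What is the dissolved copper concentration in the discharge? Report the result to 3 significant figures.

Mass balance: 65400·2.600 + 16000·Cₑ = 81400·116.0
→ Cₑ = (81400·116.0 − 65400·2.600) / 16000 = 579.5 µg/L.

580 µg/L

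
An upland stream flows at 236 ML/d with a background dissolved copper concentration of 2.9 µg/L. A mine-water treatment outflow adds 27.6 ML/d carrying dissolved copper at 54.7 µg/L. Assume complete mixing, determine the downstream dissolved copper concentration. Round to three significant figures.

Flow-weighted average: C = (236.0·2.900 + 27.60·54.70) / 263.6 = 2194/263.6 = 8.324 µg/L.

8.32 µg/L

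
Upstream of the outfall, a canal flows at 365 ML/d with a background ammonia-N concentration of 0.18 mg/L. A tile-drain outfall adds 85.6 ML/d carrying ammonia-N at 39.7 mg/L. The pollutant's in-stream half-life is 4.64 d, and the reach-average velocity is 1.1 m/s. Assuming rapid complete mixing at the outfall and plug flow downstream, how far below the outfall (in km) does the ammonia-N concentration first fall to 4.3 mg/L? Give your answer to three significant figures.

370 km

Mixed concentration C = ΣQC/ΣQ = (365.0·0.1800 + 85.60·39.70) / 450.6 = 3464/450.6 = 7.688 mg/L.
Half-life 4.64 d → k = ln 2 / 4.64 = 0.1494 d⁻¹.
Set 7.688·exp(−k·t) = 4.3 → t = ln(7.688/4.3)/k = 336000 s = 93.34 h.
Distance = v·t = 1.1·336000 = 369600 m = 369.6 km.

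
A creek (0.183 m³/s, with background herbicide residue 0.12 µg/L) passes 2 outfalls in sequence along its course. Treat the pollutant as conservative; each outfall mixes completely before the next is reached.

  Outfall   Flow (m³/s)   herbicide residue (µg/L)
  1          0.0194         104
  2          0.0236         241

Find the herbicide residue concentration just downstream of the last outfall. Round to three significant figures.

After outfall 1: Q = 0.1830 + 0.01940 = 0.2024 m³/s; C = (0.1830·0.1200 + 0.01940·104.0)/0.2024 = 10.08 µg/L.
After outfall 2: Q = 0.2024 + 0.02360 = 0.2260 m³/s; C = (0.2024·10.08 + 0.02360·241.0)/0.2260 = 34.19 µg/L.

34.2 µg/L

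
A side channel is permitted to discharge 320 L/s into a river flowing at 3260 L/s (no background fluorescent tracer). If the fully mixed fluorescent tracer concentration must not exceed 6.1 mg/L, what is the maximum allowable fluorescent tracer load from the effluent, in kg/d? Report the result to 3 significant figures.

Mass balance at the limit: 3260·0 + 320.0·Cₑ = 3580·6.1 → Cₑ = 68.24 mg/L.
320.0 L/s = 0.3200 m³/s. Load = 0.3200 m³/s × 68.24 g/m³ × 86 400 s/d = 1887 kg/d.

1890 kg/d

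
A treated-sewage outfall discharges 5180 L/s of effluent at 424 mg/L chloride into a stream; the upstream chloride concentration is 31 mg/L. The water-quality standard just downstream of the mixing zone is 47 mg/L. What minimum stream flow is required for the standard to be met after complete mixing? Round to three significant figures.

122000 L/s

Set C_mix = 47: (Q·31.00 + 5180·424.0) / (Q + 5180) = 47
→ Q = 5180·(424.0 − 47)/(47 − 31.00) = 122100 L/s.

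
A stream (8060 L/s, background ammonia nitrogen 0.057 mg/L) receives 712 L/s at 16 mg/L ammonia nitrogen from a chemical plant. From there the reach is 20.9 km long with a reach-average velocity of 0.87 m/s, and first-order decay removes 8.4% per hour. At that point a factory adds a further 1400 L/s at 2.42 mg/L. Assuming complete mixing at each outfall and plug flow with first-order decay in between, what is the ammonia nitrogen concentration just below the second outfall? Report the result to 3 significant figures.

Mixed concentration C = ΣQC/ΣQ = (8060·0.05700 + 712.0·16.00) / 8772 = 11850/8772 = 1.351 mg/L; combined flow 8772 L/s.
Travel time t = 20.9·1000 / 0.87 = 24020 s = 6.673 h.
8.4%/h lost → k = −ln(1 − 0.084) = 0.08774 h⁻¹.
Applying C = C₀e^(−kt): 1.351 × 0.5568 = 0.7523 mg/L.
Second outfall: C = (8772·0.7523 + 1400·2.420)/10170 = 0.9818 mg/L.

0.982 mg/L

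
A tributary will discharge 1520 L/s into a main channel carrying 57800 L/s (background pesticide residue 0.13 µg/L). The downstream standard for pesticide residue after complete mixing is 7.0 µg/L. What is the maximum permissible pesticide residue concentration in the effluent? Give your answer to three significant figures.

268 µg/L

At the limit, (Qr·Cr + Qe·Cₑ)/(Qr + Qe) = 7.0:
Cₑ = (59320·7.0 − 57800·0.1300) / 1520 = 268.2 µg/L.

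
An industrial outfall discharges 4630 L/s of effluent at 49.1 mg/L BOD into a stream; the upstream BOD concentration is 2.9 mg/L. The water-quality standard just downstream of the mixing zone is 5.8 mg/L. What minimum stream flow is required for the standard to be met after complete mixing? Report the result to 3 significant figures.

69100 L/s

Set C_mix = 5.8: (Q·2.900 + 4630·49.10) / (Q + 4630) = 5.8
→ Q = 4630·(49.10 − 5.8)/(5.8 − 2.900) = 69130 L/s.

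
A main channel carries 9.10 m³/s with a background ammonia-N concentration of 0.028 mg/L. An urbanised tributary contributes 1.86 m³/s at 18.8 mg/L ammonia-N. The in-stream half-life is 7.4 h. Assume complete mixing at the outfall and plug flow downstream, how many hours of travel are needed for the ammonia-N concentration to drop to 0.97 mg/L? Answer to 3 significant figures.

12.8 h

Flow-weighted average: C = (9.100·0.02800 + 1.860·18.80) / 10.96 = 35.22/10.96 = 3.214 mg/L.
Half-life 7.4 h → k = ln 2 / 7.4 = 0.09367 h⁻¹ = 2.248 d⁻¹.
3.214·exp(−k·t) = 0.97 → t = ln(3.214/0.97)/k = 46040 s = 12.79 h.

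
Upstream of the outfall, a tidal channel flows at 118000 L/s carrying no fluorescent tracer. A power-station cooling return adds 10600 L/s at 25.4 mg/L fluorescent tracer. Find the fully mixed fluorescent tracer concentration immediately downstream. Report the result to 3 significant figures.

Mixed concentration C = ΣQC/ΣQ = (118000·0 + 10600·25.40) / 128600 = 269200/128600 = 2.094 mg/L.

2.09 mg/L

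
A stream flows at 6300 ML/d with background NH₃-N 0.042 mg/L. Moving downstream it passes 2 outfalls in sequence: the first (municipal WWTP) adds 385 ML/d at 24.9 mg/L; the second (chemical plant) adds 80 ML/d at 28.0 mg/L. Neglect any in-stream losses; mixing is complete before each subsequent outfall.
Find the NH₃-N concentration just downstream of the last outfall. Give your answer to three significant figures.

1.79 mg/L

Below outfall 1: Q → 6685 ML/d, C = (6300·0.04200 + 385.0·24.90)/6685 = 1.474 mg/L.
Below outfall 2: Q → 6765 ML/d, C = (6685·1.474 + 80.00·28.00)/6765 = 1.787 mg/L.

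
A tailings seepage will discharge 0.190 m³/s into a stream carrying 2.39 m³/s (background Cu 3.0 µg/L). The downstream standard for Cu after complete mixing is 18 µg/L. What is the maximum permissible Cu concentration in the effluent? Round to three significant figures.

At the limit, (Qr·Cr + Qe·Cₑ)/(Qr + Qe) = 18:
Cₑ = (2.580·18 − 2.390·3.000) / 0.1900 = 206.7 µg/L.

207 µg/L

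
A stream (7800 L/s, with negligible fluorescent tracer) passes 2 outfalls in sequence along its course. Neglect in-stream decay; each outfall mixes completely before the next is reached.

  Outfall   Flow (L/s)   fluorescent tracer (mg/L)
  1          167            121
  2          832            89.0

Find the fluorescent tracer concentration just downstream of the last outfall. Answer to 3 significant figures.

Below outfall 1: Q → 7967 L/s, C = (7800·0 + 167.0·121.0)/7967 = 2.536 mg/L.
Below outfall 2: Q → 8799 L/s, C = (7967·2.536 + 832.0·89.00)/8799 = 10.71 mg/L.

10.7 mg/L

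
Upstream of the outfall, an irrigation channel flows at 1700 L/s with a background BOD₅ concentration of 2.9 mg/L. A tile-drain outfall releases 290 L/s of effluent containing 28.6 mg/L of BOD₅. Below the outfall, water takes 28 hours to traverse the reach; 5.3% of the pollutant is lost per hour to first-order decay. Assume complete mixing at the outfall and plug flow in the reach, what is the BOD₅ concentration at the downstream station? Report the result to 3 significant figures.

Flow-weighted average: C = (1700·2.900 + 290.0·28.60) / 1990 = 13220/1990 = 6.645 mg/L.
5.3%/h lost → k = −ln(1 − 0.053) = 0.05446 h⁻¹.
First-order decay: C = 6.645·exp(−k·t) = 6.645·0.2177 = 1.446 mg/L.

1.45 mg/L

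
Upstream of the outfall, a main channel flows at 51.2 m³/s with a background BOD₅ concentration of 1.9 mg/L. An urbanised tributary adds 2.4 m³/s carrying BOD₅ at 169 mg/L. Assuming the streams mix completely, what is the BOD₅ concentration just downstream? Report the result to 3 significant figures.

Flow-weighted average: C = (51.20·1.900 + 2.400·169.0) / 53.60 = 502.9/53.60 = 9.382 mg/L.

9.38 mg/L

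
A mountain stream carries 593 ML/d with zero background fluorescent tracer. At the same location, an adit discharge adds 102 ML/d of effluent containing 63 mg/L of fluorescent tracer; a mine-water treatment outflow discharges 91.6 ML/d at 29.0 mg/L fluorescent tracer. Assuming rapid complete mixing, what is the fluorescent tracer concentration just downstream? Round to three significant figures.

11.5 mg/L

Conservation of mass: C = (593.0·0 + 102.0·63.00 + 91.60·29.00) / 786.6 = 9082/786.6 = 11.55 mg/L.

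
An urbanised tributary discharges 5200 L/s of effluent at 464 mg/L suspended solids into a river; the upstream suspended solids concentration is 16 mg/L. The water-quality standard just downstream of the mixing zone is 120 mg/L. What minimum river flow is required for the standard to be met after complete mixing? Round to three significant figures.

Set C_mix = 120: (Q·16.00 + 5200·464.0) / (Q + 5200) = 120
→ Q = 5200·(464.0 − 120)/(120 − 16.00) = 17200 L/s.

17200 L/s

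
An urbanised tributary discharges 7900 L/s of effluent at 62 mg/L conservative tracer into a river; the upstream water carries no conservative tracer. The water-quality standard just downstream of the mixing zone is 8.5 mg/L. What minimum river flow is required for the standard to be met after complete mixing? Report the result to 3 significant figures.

49700 L/s

Set C_mix = 8.5: (Q·0 + 7900·62.00) / (Q + 7900) = 8.5
→ Q = 7900·(62.00 − 8.5)/(8.5 − 0) = 49720 L/s.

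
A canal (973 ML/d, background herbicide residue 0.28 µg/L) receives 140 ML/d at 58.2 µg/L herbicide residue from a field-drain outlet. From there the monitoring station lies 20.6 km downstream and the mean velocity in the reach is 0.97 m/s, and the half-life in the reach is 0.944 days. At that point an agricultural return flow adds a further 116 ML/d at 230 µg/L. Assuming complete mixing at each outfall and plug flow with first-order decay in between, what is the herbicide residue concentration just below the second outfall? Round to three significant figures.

Flow-weighted average: C = (973.0·0.2800 + 140.0·58.20) / 1113 = 8420/1113 = 7.566 µg/L; combined flow 1113 ML/d.
Travel time t = 20.6·1000 / 0.97 = 21240 s = 5.899 h.
Half-life 0.944 d → k = ln 2 / 0.944 = 0.7343 d⁻¹.
Decay over the reach: 7.566·exp(−kt) = 7.566·0.8349 = 6.316 µg/L.
Second outfall: C = (1113·6.316 + 116.0·230.0)/1229 = 27.43 µg/L.

27.4 µg/L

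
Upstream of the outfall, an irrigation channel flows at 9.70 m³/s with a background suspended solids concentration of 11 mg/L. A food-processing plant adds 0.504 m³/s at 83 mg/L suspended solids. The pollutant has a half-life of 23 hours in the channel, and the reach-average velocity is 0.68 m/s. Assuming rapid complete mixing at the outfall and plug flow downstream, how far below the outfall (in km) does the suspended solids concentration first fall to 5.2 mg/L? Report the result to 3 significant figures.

83.6 km

Flow-weighted average: C = (9.700·11.00 + 0.5040·83.00) / 10.20 = 148.5/10.20 = 14.56 mg/L.
Half-life 23 h → k = ln 2 / 23 = 0.03014 h⁻¹ = 0.7233 d⁻¹.
Set 14.56·exp(−k·t) = 5.2 → t = ln(14.56/5.2)/k = 123000 s = 34.16 h.
Distance = v·t = 0.68·123000 = 83610 m = 83.61 km.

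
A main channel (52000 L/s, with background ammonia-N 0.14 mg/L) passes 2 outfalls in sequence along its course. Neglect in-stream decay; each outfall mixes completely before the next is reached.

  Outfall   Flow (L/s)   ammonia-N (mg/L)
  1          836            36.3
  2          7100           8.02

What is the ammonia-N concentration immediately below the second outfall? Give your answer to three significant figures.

1.58 mg/L

Below outfall 1: Q → 52840 L/s, C = (52000·0.1400 + 836.0·36.30)/52840 = 0.7121 mg/L.
Below outfall 2: Q → 59940 L/s, C = (52840·0.7121 + 7100·8.020)/59940 = 1.578 mg/L.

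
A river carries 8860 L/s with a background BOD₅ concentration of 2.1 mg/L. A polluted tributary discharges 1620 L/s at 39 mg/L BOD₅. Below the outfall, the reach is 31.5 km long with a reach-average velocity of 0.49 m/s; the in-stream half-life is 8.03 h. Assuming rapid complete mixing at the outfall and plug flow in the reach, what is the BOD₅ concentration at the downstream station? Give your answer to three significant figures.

Mixed concentration C = ΣQC/ΣQ = (8860·2.100 + 1620·39.00) / 10480 = 81790/10480 = 7.804 mg/L.
Travel time t = 31.5·1000 / 0.49 = 64290 s = 17.86 h.
Half-life 8.03 h → k = ln 2 / 8.03 = 0.08632 h⁻¹ = 2.072 d⁻¹.
After decay, C = 7.804 × e^(−kt) = 7.804 × 0.2141 = 1.671 mg/L.

1.67 mg/L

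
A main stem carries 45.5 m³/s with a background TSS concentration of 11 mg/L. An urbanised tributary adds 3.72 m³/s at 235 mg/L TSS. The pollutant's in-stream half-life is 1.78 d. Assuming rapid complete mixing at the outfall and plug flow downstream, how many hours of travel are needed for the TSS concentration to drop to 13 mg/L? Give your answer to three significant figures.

Mass balance: C = (45.50·11.00 + 3.720·235.0) / 49.22 = 1375/49.22 = 27.93 mg/L.
Half-life 1.78 d → k = ln 2 / 1.78 = 0.3894 d⁻¹.
27.93·exp(−k·t) = 13 → t = ln(27.93/13)/k = 169700 s = 47.13 h.

47.1 h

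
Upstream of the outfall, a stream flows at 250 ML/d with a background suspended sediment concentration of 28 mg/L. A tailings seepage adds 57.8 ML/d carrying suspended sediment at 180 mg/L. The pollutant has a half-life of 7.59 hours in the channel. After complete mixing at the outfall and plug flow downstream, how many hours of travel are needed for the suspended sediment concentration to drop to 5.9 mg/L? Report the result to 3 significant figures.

Conservation of mass: C = (250.0·28.00 + 57.80·180.0) / 307.8 = 17400/307.8 = 56.54 mg/L.
Half-life 7.59 h → k = ln 2 / 7.59 = 0.09132 h⁻¹ = 2.192 d⁻¹.
56.54·exp(−k·t) = 5.9 → t = ln(56.54/5.9)/k = 89090 s = 24.75 h.

24.7 h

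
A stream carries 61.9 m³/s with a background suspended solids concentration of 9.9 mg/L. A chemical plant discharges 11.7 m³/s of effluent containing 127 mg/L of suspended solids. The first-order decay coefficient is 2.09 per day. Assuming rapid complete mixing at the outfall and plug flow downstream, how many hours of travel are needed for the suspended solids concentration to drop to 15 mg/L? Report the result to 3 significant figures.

7.38 h

After mixing, C = (61.90·9.900 + 11.70·127.0) / 73.60 = 2099/73.60 = 28.52 mg/L.
28.52·exp(−k·t) = 15 → t = ln(28.52/15)/k = 26560 s = 7.377 h.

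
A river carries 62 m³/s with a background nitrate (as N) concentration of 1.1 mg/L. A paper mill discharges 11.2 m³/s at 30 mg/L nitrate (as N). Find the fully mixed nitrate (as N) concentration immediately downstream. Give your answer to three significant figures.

Flow-weighted average: C = (62.00·1.100 + 11.20·30.00) / 73.20 = 404.2/73.20 = 5.522 mg/L.

5.52 mg/L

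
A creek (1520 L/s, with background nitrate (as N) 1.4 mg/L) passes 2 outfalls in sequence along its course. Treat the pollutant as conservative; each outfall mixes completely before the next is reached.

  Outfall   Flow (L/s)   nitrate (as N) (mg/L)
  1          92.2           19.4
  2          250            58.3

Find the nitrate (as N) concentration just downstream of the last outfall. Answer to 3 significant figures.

Outfall 1: combined Q = 1612 L/s; C = (1520·1.400 + 92.20·19.40)/1612 = 2.429 mg/L.
Outfall 2: combined Q = 1862 L/s; C = (1612·2.429 + 250.0·58.30)/1862 = 9.930 mg/L.

9.93 mg/L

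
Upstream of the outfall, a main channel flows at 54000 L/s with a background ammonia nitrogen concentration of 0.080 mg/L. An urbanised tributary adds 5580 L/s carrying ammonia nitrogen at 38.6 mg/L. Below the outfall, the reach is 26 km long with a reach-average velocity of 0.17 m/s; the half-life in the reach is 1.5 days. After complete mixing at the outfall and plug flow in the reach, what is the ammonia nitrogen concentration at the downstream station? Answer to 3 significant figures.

Flow-weighted average: C = (54000·0.08000 + 5580·38.60) / 59580 = 219700/59580 = 3.688 mg/L.
Travel time t = 26·1000 / 0.17 = 152900 s = 42.48 h.
Half-life 1.5 d → k = ln 2 / 1.5 = 0.4621 d⁻¹.
After decay, C = 3.688 × e^(−kt) = 3.688 × 0.4413 = 1.627 mg/L.

1.63 mg/L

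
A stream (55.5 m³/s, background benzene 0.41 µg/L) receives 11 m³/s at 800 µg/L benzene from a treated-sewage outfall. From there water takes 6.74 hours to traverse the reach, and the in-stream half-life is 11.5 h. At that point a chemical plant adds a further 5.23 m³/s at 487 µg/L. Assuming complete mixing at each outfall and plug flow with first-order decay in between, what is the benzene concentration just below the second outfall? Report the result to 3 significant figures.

After mixing, C = (55.50·0.4100 + 11.00·800.0) / 66.50 = 8823/66.50 = 132.7 µg/L; combined flow 66.50 m³/s.
Half-life 11.5 h → k = ln 2 / 11.5 = 0.06027 h⁻¹ = 1.447 d⁻¹.
First-order decay: C = 132.7·exp(−k·t) = 132.7·0.6661 = 88.38 µg/L.
Second outfall: C = (66.50·88.38 + 5.230·487.0)/71.73 = 117.4 µg/L.

117 µg/L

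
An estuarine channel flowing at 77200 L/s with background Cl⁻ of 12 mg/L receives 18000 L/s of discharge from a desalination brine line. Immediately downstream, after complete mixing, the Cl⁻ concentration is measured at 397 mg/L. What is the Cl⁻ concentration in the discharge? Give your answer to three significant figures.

2050 mg/L

Mass balance: 77200·12.00 + 18000·Cₑ = 95200·397.0
→ Cₑ = (95200·397.0 − 77200·12.00) / 18000 = 2048 mg/L.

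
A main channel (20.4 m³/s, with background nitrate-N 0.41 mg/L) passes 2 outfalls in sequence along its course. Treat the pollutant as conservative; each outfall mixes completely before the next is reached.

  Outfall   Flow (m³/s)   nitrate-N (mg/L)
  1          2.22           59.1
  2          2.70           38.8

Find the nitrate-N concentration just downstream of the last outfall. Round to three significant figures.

After outfall 1: Q = 20.40 + 2.220 = 22.62 m³/s; C = (20.40·0.4100 + 2.220·59.10)/22.62 = 6.170 mg/L.
After outfall 2: Q = 22.62 + 2.700 = 25.32 m³/s; C = (22.62·6.170 + 2.700·38.80)/25.32 = 9.650 mg/L.

9.65 mg/L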